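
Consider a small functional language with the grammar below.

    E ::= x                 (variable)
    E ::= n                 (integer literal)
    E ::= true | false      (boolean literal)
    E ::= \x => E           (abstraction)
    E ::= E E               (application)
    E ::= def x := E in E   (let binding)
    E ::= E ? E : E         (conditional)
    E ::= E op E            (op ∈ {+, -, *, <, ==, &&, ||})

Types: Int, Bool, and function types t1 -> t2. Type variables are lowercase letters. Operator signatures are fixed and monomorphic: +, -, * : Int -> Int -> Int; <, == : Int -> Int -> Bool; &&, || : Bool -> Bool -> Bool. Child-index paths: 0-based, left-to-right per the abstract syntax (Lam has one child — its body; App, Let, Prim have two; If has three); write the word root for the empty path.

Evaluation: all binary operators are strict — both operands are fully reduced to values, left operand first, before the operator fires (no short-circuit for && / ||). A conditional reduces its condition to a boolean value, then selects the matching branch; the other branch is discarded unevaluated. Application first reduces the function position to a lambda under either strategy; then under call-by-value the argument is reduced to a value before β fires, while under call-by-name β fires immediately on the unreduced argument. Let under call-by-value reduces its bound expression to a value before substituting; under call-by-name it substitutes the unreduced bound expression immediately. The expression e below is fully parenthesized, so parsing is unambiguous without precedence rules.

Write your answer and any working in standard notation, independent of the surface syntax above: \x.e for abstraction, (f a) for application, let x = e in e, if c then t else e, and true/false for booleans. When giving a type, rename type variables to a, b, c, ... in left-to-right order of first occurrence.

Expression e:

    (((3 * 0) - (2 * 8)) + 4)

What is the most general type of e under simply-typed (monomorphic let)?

Answer: Int

Derivation:
  unify Int ~ Int
  unify Int ~ Int
  unify Int ~ Int
  unify Int ~ Int
  unify Int ~ Int
  unify Int ~ Int
  unify Int ~ Int
  unify Int ~ Int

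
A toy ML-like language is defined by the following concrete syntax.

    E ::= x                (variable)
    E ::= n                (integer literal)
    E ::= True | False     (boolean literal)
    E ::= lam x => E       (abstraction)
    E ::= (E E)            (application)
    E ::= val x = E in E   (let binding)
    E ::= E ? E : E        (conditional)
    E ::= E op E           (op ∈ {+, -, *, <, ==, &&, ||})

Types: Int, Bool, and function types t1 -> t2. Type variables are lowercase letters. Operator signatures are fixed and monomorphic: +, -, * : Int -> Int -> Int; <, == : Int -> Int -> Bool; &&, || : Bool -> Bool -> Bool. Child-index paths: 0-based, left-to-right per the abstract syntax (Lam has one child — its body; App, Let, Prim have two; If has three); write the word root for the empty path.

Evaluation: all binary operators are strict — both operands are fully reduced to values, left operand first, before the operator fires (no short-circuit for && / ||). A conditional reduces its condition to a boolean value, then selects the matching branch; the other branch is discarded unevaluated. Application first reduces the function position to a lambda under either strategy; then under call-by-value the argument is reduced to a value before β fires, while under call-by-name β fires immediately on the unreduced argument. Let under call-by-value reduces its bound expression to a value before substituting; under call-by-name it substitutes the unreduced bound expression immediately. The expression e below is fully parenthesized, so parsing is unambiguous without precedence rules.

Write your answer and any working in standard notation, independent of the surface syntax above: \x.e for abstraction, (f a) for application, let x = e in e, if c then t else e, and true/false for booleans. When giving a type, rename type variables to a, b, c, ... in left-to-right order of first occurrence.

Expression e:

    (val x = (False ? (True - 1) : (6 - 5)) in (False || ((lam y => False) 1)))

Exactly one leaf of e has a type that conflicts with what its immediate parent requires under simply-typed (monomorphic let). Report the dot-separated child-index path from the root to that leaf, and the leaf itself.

Answer: 0.1.0 : true

Working:
  unify Bool ~ Bool
  unify Bool ~ Int
  FAIL: mismatch Bool ~ Int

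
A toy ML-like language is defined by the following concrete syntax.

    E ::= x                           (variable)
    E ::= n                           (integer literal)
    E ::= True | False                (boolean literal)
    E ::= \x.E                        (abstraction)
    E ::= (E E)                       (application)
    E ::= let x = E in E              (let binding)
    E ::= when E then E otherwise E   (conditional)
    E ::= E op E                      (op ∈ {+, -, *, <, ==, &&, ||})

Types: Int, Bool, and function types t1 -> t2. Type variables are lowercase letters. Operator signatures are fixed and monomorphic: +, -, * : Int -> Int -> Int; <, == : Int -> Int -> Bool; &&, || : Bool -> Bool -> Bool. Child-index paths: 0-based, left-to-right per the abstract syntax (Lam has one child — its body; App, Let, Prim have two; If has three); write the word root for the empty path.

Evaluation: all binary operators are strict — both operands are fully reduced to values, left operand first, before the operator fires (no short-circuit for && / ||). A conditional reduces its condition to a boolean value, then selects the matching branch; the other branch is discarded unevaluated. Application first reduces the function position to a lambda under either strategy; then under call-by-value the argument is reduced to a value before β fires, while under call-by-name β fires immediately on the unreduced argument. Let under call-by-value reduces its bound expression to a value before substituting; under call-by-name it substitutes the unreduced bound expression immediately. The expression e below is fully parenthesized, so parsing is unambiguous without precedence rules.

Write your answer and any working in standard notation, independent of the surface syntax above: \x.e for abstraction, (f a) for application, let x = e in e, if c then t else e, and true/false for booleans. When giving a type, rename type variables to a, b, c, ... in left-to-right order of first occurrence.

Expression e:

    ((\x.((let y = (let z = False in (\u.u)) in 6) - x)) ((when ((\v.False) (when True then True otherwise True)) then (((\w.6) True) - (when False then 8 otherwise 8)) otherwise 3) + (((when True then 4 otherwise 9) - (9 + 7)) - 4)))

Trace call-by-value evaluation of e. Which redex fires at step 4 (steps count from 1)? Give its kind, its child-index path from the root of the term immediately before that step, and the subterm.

Trace:
step 0: ((\x.((let y = (let z = false in (\u.u)) in 6) - x)) ((if ((\v.false) (if true then true else true)) then (((\w.6) true) - (if false then 8 else 8)) else 3) + (((if true then 4 else 9) - (9 + 7)) - 4)))
step 1: [if@1.0.0.1] ((\x.((let y = (let z = false in (\u.u)) in 6) - x)) ((if ((\v.false) true) then (((\w.6) true) - (if false then 8 else 8)) else 3) + (((if true then 4 else 9) - (9 + 7)) - 4)))
step 2: [beta@1.0.0] ((\x.((let y = (let z = false in (\u.u)) in 6) - x)) ((if false then (((\w.6) true) - (if false then 8 else 8)) else 3) + (((if true then 4 else 9) - (9 + 7)) - 4)))
step 3: [if@1.0] ((\x.((let y = (let z = false in (\u.u)) in 6) - x)) (3 + (((if true then 4 else 9) - (9 + 7)) - 4)))
step 4: [if@1.1.0.0] ((\x.((let y = (let z = false in (\u.u)) in 6) - x)) (3 + ((4 - (9 + 7)) - 4)))

Answer: if at 1.1.0.0 : (if true then 4 else 9)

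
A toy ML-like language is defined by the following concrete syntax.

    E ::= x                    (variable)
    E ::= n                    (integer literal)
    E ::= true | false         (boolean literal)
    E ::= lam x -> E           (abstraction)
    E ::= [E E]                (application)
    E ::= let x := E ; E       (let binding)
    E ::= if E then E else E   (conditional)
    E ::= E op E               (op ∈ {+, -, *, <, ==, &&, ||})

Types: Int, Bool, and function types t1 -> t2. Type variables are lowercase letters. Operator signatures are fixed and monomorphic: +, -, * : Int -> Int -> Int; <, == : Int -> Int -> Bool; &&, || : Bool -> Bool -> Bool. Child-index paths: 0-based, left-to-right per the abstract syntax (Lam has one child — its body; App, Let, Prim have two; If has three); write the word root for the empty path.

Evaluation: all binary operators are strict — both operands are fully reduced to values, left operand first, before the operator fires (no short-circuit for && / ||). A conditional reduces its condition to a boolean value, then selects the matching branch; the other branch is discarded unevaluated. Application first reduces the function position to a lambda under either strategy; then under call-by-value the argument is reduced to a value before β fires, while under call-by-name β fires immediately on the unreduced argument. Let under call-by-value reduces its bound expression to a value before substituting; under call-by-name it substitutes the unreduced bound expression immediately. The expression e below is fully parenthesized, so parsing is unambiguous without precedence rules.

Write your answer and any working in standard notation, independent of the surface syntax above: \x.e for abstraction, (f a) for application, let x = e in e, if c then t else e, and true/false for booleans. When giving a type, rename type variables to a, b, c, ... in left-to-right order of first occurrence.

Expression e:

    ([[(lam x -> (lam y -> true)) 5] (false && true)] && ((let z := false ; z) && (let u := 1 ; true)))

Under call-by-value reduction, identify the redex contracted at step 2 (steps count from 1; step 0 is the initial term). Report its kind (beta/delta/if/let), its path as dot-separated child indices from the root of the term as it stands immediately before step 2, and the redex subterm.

Answer: delta at 0.1 : (false && true)

Trace:
step 0: ((((\x.(\y.true)) 5) (false && true)) && ((let z = false in z) && (let u = 1 in true)))
step 1: [beta@0.0] (((\y.true) (false && true)) && ((let z = false in z) && (let u = 1 in true)))
step 2: [delta@0.1] (((\y.true) false) && ((let z = false in z) && (let u = 1 in true)))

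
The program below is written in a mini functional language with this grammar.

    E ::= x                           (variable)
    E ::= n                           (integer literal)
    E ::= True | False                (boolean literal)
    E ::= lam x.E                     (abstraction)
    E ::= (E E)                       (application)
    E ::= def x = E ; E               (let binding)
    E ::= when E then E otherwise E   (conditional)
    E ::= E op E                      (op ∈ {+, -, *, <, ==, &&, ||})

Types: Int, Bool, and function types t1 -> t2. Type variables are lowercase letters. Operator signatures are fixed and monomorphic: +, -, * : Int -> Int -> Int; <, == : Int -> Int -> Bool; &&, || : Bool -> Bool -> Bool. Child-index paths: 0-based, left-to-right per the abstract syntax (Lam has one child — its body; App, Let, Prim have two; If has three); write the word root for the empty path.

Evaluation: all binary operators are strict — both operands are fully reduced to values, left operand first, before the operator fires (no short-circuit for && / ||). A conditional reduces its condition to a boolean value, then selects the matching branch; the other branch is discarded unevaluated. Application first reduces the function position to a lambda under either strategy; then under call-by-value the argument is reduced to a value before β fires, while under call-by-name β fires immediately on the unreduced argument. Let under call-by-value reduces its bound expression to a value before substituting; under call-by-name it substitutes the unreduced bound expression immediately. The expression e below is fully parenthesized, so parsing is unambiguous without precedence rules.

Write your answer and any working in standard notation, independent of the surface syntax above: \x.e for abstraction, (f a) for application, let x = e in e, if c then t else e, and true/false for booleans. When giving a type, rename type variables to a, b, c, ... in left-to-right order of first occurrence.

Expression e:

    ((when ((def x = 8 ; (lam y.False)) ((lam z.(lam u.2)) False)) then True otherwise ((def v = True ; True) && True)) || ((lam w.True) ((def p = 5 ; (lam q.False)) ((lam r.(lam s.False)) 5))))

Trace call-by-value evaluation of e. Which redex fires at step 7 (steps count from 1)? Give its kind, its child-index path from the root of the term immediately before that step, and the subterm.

Trace:
step 0: ((if ((let x = 8 in (\y.false)) ((\z.(\u.2)) false)) then true else ((let v = true in true) && true)) || ((\w.true) ((let p = 5 in (\q.false)) ((\r.(\s.false)) 5))))
step 1: [let@0.0.0] ((if ((\y.false) ((\z.(\u.2)) false)) then true else ((let v = true in true) && true)) || ((\w.true) ((let p = 5 in (\q.false)) ((\r.(\s.false)) 5))))
step 2: [beta@0.0.1] ((if ((\y.false) (\u.2)) then true else ((let v = true in true) && true)) || ((\w.true) ((let p = 5 in (\q.false)) ((\r.(\s.false)) 5))))
step 3: [beta@0.0] ((if false then true else ((let v = true in true) && true)) || ((\w.true) ((let p = 5 in (\q.false)) ((\r.(\s.false)) 5))))
step 4: [if@0] (((let v = true in true) && true) || ((\w.true) ((let p = 5 in (\q.false)) ((\r.(\s.false)) 5))))
step 5: [let@0.0] ((true && true) || ((\w.true) ((let p = 5 in (\q.false)) ((\r.(\s.false)) 5))))
step 6: [delta@0] (true || ((\w.true) ((let p = 5 in (\q.false)) ((\r.(\s.false)) 5))))
step 7: [let@1.1.0] (true || ((\w.true) ((\q.false) ((\r.(\s.false)) 5))))

Answer: let at 1.1.0 : (let p = 5 in (\q.false))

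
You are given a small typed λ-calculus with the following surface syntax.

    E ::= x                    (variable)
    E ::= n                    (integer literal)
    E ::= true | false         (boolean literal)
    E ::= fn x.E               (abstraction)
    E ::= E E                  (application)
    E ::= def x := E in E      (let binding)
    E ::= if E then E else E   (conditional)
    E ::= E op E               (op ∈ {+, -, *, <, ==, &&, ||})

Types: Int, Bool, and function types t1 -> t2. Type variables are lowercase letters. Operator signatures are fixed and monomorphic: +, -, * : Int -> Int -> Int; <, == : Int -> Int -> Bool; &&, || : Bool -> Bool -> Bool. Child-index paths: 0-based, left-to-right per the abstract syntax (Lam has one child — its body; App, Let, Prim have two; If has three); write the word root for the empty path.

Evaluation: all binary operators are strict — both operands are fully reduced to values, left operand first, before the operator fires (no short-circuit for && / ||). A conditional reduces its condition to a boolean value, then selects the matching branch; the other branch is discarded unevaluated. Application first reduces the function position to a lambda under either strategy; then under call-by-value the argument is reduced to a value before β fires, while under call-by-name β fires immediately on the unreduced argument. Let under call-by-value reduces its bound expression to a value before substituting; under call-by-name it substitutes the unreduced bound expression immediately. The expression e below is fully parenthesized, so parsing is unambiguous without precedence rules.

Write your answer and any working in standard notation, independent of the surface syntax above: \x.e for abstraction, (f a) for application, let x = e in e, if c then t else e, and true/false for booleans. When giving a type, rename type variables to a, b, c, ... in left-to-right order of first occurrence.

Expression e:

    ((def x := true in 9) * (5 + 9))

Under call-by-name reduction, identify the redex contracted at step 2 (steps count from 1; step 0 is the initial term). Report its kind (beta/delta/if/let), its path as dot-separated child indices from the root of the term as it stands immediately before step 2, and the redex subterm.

Trace:
step 0: ((let x = true in 9) * (5 + 9))
step 1: [let@0] (9 * (5 + 9))
step 2: [delta@1] (9 * 14)

Answer: delta at 1 : (5 + 9)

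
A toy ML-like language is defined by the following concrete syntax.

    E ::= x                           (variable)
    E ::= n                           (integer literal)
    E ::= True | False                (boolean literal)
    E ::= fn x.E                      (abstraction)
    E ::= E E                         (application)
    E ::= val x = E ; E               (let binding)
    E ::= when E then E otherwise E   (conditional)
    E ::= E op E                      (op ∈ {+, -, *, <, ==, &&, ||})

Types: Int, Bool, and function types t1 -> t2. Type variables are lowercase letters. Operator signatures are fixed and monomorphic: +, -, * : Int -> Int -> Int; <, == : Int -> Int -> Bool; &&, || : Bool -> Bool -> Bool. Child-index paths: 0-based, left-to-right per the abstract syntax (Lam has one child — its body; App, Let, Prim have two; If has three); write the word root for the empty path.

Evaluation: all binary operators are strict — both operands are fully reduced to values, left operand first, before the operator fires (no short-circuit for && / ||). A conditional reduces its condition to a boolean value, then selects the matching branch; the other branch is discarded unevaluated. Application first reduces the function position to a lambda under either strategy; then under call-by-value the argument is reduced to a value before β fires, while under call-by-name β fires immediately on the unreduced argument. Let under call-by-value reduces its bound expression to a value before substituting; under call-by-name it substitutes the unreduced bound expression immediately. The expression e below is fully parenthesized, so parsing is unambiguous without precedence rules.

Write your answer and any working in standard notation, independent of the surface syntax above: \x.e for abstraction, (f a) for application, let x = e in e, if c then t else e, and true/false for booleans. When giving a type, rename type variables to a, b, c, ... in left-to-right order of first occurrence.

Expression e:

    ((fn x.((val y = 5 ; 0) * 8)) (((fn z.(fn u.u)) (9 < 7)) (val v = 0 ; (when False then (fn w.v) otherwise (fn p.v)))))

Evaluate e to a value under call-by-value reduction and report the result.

Trace:
step 0: ((\x.((let y = 5 in 0) * 8)) (((\z.(\u.u)) (9 < 7)) (let v = 0 in (if false then (\w.v) else (\p.v)))))
step 1: [delta@1.0.1] ((\x.((let y = 5 in 0) * 8)) (((\z.(\u.u)) false) (let v = 0 in (if false then (\w.v) else (\p.v)))))
step 2: [beta@1.0] ((\x.((let y = 5 in 0) * 8)) ((\u.u) (let v = 0 in (if false then (\w.v) else (\p.v)))))
step 3: [let@1.1] ((\x.((let y = 5 in 0) * 8)) ((\u.u) (if false then (\w.0) else (\p.0))))
step 4: [if@1.1] ((\x.((let y = 5 in 0) * 8)) ((\u.u) (\p.0)))
step 5: [beta@1] ((\x.((let y = 5 in 0) * 8)) (\p.0))
step 6: [beta@root] ((let y = 5 in 0) * 8)
step 7: [let@0] (0 * 8)
step 8: [delta@root] 0

Answer: 0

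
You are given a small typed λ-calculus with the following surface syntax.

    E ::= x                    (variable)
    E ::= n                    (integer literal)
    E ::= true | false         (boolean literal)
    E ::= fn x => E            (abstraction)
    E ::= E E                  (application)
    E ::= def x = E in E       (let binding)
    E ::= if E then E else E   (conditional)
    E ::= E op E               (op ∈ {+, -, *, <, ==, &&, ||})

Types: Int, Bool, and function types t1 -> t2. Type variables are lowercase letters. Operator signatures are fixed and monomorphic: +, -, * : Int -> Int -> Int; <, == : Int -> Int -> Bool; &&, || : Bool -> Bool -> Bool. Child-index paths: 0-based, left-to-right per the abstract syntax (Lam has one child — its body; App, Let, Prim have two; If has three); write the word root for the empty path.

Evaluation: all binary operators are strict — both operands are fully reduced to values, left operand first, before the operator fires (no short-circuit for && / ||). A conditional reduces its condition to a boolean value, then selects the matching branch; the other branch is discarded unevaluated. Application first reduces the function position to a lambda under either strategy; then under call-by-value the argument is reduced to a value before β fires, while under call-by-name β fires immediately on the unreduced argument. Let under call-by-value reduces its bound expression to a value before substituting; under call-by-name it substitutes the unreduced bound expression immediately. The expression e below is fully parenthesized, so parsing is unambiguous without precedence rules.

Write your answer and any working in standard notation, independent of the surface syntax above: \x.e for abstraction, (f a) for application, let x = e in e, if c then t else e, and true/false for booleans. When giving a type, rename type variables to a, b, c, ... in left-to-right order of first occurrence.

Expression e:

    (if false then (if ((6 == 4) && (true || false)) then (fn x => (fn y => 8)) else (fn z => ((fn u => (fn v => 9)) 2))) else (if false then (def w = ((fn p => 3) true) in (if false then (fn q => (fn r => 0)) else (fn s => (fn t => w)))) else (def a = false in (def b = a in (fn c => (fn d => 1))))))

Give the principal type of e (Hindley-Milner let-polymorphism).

Answer: a -> b -> Int

Working:
  unify Bool ~ Bool
  unify Int ~ Int
  unify Int ~ Int
  unify Bool ~ Bool
  unify Bool ~ Bool
  unify Bool ~ Bool
  unify Bool ~ Bool
  unify Bool ~ Bool
\y._ : b -> Int
\x._ : a -> b -> Int
\v._ : e -> Int
\u._ : d -> e -> Int
  unify d -> e -> Int ~ Int -> f
  unify d ~ Int
  unify e -> Int ~ f
_ _ : e -> Int
\z._ : c -> e -> Int
  unify a -> b -> Int ~ c -> e -> Int
  unify a ~ c
  unify b -> Int ~ e -> Int
  unify b ~ e
  unify Int ~ Int
  unify Bool ~ Bool
\p._ : g -> Int
  unify g -> Int ~ Bool -> h
  unify g ~ Bool
  unify Int ~ h
_ _ : Int
let w : Int
  unify Bool ~ Bool
\r._ : j -> Int
\q._ : i -> j -> Int
w : Int
\t._ : l -> Int
\s._ : k -> l -> Int
  unify i -> j -> Int ~ k -> l -> Int
  unify i ~ k
  unify j -> Int ~ l -> Int
  unify j ~ l
  unify Int ~ Int
let a : Bool
a : Bool
let b : Bool
\d._ : n -> Int
\c._ : m -> n -> Int
  unify k -> l -> Int ~ m -> n -> Int
  unify k ~ m
  unify l -> Int ~ n -> Int
  unify l ~ n
  unify Int ~ Int
  unify c -> e -> Int ~ m -> n -> Int
  unify c ~ m
  unify e -> Int ~ n -> Int
  unify e ~ n
  unify Int ~ Int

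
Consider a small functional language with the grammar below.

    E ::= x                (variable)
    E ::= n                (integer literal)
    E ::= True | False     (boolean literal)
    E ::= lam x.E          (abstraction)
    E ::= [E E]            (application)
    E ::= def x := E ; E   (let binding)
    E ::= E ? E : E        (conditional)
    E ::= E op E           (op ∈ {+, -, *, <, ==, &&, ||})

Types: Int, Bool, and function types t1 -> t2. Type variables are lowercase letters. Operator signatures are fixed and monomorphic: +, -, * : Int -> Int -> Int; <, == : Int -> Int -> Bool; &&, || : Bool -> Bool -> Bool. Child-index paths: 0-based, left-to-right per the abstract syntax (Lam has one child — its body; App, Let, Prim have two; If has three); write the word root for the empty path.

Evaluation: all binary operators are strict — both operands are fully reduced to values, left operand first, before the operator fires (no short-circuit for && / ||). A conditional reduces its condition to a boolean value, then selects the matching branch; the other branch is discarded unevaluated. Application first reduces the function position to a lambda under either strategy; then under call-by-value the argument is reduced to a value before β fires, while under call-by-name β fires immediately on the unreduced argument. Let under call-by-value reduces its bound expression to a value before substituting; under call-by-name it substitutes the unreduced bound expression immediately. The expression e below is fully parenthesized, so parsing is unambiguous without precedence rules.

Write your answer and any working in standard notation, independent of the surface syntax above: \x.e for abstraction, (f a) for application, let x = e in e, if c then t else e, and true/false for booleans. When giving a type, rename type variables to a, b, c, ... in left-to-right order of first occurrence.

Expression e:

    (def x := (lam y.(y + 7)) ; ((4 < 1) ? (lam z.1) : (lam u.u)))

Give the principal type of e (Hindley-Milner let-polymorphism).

Working:
y : a
  unify a ~ Int
  unify Int ~ Int
\y._ : Int -> Int
let x : Int -> Int
  unify Int ~ Int
  unify Int ~ Int
  unify Bool ~ Bool
\z._ : b -> Int
u : c
\u._ : c -> c
  unify b -> Int ~ c -> c
  unify b ~ c
  unify Int ~ c

Answer: Int -> Int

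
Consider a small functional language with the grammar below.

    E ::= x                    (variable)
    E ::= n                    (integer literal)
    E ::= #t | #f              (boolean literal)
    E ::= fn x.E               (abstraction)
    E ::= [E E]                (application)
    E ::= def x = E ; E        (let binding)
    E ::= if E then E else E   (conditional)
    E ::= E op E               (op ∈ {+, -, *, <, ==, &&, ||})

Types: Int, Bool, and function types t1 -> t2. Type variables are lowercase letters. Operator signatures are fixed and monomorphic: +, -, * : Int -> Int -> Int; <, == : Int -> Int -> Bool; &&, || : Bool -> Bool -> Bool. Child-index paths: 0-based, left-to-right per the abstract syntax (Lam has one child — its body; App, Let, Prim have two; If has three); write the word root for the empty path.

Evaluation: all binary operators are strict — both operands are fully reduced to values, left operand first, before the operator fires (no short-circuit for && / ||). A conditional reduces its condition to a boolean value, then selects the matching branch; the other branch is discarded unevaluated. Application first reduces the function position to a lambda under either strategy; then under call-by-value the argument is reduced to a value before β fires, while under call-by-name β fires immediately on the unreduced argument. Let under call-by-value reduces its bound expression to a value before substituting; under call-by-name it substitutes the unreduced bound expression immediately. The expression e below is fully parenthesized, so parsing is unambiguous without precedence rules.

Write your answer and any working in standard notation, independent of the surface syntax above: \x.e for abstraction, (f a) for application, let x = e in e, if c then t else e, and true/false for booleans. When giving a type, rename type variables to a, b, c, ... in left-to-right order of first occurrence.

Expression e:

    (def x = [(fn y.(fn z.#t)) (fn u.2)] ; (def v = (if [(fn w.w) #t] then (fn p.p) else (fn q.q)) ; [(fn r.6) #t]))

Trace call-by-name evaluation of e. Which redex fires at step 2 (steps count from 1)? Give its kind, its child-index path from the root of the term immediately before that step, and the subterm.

Answer: let at root : (let v = (if ((\w.w) true) then (\p.p) else (\q.q)) in ((\r.6) true))

Trace:
step 0: (let x = ((\y.(\z.true)) (\u.2)) in (let v = (if ((\w.w) true) then (\p.p) else (\q.q)) in ((\r.6) true)))
step 1: [let@root] (let v = (if ((\w.w) true) then (\p.p) else (\q.q)) in ((\r.6) true))
step 2: [let@root] ((\r.6) true)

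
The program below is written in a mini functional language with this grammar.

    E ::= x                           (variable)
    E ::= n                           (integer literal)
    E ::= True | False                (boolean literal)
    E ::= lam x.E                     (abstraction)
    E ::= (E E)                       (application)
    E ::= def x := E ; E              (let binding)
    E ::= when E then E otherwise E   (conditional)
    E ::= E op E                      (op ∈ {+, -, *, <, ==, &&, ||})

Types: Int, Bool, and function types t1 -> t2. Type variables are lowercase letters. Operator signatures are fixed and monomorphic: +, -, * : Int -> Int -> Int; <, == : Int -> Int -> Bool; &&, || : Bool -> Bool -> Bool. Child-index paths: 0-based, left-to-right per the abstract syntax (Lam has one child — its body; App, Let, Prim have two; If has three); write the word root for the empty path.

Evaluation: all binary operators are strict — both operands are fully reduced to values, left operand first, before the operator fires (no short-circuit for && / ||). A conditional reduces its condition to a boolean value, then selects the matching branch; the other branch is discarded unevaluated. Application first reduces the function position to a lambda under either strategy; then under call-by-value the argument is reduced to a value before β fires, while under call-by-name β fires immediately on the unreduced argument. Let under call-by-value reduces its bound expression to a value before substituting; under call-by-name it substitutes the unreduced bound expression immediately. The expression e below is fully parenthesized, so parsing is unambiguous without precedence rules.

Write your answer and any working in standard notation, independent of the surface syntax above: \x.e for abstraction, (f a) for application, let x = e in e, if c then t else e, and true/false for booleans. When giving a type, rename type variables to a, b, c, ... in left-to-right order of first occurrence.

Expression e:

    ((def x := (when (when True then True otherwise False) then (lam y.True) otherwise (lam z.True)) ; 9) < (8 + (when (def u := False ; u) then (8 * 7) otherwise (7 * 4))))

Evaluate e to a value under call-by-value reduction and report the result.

Answer: true

Working:
step 0: ((let x = (if (if true then true else false) then (\y.true) else (\z.true)) in 9) < (8 + (if (let u = false in u) then (8 * 7) else (7 * 4))))
step 1: [if@0.0.0] ((let x = (if true then (\y.true) else (\z.true)) in 9) < (8 + (if (let u = false in u) then (8 * 7) else (7 * 4))))
step 2: [if@0.0] ((let x = (\y.true) in 9) < (8 + (if (let u = false in u) then (8 * 7) else (7 * 4))))
step 3: [let@0] (9 < (8 + (if (let u = false in u) then (8 * 7) else (7 * 4))))
step 4: [let@1.1.0] (9 < (8 + (if false then (8 * 7) else (7 * 4))))
step 5: [if@1.1] (9 < (8 + (7 * 4)))
step 6: [delta@1.1] (9 < (8 + 28))
step 7: [delta@1] (9 < 36)
step 8: [delta@root] true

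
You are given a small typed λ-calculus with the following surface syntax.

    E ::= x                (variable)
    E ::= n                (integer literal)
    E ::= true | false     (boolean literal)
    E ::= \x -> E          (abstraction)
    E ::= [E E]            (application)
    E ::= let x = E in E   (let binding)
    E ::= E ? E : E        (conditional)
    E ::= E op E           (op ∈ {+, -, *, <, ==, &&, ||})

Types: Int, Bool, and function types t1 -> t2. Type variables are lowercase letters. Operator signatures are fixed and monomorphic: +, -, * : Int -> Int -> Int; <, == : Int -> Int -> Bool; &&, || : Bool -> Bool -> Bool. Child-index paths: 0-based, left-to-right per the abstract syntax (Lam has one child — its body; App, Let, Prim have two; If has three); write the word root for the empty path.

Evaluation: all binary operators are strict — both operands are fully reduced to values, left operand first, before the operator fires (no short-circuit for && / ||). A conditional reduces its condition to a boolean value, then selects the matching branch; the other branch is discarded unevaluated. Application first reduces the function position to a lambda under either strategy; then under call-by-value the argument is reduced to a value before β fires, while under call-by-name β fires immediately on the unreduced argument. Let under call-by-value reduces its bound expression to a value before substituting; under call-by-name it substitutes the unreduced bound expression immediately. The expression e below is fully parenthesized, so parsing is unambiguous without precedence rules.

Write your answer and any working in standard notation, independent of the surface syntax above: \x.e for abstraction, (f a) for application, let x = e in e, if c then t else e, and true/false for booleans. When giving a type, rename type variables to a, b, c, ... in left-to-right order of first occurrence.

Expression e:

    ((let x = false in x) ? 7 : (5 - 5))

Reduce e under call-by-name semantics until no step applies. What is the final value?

Answer: 0

Trace:
step 0: (if (let x = false in x) then 7 else (5 - 5))
step 1: [let@0] (if false then 7 else (5 - 5))
step 2: [if@root] (5 - 5)
step 3: [delta@root] 0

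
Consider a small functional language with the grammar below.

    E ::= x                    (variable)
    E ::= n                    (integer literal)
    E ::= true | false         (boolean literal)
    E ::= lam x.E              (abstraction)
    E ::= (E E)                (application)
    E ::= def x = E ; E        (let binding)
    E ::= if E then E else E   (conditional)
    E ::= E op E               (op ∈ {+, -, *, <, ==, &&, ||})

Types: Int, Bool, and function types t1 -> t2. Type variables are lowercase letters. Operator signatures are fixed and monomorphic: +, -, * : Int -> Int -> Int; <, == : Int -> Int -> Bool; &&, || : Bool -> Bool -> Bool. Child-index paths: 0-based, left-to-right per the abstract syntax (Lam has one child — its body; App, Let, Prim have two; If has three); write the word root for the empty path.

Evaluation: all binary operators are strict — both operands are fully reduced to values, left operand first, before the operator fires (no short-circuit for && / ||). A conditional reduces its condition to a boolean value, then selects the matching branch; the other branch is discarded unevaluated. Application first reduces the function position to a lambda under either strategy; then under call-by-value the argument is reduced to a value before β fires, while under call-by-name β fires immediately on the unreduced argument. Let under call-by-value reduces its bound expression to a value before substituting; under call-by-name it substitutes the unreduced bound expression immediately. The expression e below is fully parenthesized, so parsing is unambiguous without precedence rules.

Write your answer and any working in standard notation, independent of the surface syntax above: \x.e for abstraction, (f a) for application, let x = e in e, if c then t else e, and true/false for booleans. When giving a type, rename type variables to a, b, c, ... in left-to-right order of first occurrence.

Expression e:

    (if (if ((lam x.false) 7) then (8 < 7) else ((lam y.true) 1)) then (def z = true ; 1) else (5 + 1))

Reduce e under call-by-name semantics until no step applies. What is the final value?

Answer: 1

Working:
step 0: (if (if ((\x.false) 7) then (8 < 7) else ((\y.true) 1)) then (let z = true in 1) else (5 + 1))
step 1: [beta@0.0] (if (if false then (8 < 7) else ((\y.true) 1)) then (let z = true in 1) else (5 + 1))
step 2: [if@0] (if ((\y.true) 1) then (let z = true in 1) else (5 + 1))
step 3: [beta@0] (if true then (let z = true in 1) else (5 + 1))
step 4: [if@root] (let z = true in 1)
step 5: [let@root] 1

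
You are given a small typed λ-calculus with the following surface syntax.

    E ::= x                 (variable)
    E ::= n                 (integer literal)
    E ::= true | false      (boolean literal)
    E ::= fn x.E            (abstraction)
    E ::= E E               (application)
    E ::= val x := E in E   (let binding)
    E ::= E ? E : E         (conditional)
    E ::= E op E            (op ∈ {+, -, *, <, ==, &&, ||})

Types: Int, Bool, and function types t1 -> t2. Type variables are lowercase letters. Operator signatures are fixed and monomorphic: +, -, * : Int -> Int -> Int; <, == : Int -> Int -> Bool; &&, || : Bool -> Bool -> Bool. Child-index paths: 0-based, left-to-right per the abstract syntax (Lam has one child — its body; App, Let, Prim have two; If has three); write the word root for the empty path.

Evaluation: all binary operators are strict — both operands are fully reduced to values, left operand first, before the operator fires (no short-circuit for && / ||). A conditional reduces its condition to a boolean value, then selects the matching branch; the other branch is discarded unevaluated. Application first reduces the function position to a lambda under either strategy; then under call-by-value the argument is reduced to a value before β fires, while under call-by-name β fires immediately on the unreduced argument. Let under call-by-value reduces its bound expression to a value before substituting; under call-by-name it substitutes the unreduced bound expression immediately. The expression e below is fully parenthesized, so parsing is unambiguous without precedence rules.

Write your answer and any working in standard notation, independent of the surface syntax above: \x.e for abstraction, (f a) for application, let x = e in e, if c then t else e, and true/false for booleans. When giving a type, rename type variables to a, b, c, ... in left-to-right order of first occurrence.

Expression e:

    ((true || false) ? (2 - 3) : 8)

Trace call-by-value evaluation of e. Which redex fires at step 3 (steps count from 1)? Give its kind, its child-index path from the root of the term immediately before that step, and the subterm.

Answer: delta at root : (2 - 3)

Trace:
step 0: (if (true || false) then (2 - 3) else 8)
step 1: [delta@0] (if true then (2 - 3) else 8)
step 2: [if@root] (2 - 3)
step 3: [delta@root] -1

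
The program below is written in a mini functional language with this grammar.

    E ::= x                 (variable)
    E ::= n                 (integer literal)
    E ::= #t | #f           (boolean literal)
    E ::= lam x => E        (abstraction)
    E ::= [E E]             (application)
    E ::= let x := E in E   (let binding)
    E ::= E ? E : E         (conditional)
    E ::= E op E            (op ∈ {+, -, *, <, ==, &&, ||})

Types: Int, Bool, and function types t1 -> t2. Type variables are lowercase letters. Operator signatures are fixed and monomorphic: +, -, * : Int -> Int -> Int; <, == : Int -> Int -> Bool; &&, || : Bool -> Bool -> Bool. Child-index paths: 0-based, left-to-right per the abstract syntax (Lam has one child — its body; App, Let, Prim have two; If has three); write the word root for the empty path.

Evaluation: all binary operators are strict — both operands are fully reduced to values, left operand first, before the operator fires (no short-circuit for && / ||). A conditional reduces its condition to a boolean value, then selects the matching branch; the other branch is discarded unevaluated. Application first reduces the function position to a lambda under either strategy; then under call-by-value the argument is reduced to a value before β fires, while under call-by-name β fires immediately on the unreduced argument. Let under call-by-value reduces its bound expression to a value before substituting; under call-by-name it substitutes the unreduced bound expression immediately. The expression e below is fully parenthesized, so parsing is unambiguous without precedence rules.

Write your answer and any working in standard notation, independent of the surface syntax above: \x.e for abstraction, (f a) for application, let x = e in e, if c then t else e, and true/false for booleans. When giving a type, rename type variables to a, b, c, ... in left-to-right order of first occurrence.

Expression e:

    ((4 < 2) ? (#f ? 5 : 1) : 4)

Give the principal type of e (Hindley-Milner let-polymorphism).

Answer: Int

Derivation:
  unify Int ~ Int
  unify Int ~ Int
  unify Bool ~ Bool
  unify Bool ~ Bool
  unify Int ~ Int
  unify Int ~ Int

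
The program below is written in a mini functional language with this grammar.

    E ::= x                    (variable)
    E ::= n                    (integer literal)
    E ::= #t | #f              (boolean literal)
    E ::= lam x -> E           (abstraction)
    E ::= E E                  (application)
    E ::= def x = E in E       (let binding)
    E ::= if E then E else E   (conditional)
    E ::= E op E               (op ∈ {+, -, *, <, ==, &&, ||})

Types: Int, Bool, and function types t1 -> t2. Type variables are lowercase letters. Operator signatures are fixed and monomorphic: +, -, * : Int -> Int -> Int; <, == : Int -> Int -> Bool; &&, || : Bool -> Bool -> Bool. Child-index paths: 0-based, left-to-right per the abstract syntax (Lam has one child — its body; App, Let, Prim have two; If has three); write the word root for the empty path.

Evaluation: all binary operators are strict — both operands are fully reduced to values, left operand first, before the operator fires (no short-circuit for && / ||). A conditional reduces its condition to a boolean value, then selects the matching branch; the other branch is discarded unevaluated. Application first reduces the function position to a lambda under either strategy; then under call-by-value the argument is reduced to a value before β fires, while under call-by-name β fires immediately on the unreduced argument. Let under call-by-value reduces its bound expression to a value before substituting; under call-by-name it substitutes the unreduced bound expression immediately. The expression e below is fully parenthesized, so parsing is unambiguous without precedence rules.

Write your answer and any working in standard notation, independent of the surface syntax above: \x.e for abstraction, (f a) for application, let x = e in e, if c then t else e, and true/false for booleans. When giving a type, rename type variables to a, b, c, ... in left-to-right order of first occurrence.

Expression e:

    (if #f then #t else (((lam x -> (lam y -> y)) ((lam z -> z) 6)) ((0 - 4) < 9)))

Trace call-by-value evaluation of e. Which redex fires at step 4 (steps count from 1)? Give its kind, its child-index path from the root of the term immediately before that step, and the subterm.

Working:
step 0: (if false then true else (((\x.(\y.y)) ((\z.z) 6)) ((0 - 4) < 9)))
step 1: [if@root] (((\x.(\y.y)) ((\z.z) 6)) ((0 - 4) < 9))
step 2: [beta@0.1] (((\x.(\y.y)) 6) ((0 - 4) < 9))
step 3: [beta@0] ((\y.y) ((0 - 4) < 9))
step 4: [delta@1.0] ((\y.y) (-4 < 9))

Answer: delta at 1.0 : (0 - 4)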